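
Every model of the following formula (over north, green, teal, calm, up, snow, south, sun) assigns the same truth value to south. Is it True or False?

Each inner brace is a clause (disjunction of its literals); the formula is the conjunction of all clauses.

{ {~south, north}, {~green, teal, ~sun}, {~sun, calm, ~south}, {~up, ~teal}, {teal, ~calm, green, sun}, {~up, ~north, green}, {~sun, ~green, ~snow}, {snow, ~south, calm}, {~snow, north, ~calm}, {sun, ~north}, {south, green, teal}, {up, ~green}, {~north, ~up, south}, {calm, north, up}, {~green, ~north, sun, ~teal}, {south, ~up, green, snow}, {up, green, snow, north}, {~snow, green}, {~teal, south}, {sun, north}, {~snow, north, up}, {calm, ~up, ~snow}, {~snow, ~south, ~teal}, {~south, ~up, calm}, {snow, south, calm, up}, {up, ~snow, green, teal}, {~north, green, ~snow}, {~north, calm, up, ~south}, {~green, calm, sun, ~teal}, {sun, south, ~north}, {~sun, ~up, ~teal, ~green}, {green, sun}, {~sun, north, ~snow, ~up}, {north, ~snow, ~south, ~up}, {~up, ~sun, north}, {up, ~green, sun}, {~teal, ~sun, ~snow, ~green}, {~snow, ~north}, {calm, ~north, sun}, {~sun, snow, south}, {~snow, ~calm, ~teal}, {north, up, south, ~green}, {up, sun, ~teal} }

Suppose south = 0.
(~teal) alone gives teal = 0.
(green) alone gives green = 1.
(~sun) alone gives sun = 0.
(~north) alone gives north = 0.
That conflicts with the unit clause (north).
So every satisfying assignment has south = True.

True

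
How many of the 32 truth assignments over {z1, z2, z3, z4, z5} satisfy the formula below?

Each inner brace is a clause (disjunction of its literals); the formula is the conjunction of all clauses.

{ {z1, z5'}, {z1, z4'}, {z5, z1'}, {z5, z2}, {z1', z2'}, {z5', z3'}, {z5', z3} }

2

There are 2^5 = 32 truth assignments over (z1, z2, z3, z4, z5).
Split on z4. With z4 = 1, the clauses containing z4 are satisfied and z4' drops from the rest; 0 of the 2^4 = 16 assignments to the other variables satisfy what remains.
With z4 = 0, by the same count on the reduced clause set, 2 assignments work.
Total: 0 + 2 = 2.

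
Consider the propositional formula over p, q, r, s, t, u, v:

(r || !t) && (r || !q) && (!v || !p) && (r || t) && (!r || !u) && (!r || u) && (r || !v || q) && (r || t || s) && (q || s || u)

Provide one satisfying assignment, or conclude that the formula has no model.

UNSATISFIABLE

Branch on r: set r = true.
(!u) alone gives u = false.
Now (u) is unsatisfied and unit — conflict.
That branch fails; take r = false instead.
(!t) alone gives t = false.
Now (t) is unsatisfied and unit — conflict.
Neither r = true nor r = false works.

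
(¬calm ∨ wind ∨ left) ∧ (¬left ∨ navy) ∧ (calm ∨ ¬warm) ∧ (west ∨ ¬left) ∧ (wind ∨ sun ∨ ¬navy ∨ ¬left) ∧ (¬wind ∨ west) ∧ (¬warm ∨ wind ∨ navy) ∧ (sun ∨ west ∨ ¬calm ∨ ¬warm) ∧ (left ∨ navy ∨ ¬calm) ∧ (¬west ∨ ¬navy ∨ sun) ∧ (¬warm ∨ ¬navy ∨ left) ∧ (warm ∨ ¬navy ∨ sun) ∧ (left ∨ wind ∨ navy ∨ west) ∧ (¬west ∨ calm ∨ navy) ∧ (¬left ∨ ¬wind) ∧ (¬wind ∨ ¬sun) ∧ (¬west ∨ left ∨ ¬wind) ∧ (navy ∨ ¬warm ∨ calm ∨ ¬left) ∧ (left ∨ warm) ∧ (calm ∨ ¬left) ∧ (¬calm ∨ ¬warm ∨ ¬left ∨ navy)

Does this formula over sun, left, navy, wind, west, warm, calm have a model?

Satisfiable

Try left = True.
From the singleton clause (navy), navy = True.
From the singleton clause (west), west = True.
From the singleton clause (sun), sun = True.
From the singleton clause (¬wind), wind = False.
From the singleton clause (calm), calm = True.
No clause remains; warm is free.
A satisfying assignment: sun ↦ True, left ↦ True, navy ↦ True, wind ↦ False, west ↦ True, warm ↦ True, calm ↦ True.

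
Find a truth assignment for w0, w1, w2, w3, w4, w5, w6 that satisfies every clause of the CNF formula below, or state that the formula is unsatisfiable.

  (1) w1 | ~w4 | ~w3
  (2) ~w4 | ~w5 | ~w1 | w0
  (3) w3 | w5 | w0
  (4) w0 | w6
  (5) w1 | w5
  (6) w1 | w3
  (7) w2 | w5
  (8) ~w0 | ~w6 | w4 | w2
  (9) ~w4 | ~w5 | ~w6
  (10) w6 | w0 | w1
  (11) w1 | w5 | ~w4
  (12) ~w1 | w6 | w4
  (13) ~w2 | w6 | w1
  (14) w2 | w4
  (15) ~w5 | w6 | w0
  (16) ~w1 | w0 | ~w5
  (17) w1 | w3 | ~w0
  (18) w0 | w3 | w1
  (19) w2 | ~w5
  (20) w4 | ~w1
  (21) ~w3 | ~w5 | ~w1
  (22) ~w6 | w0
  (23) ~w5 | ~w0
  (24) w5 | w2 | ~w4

w0=1; w1=1; w2=1; w3=0; w4=1; w5=0; w6=0

Try w0 = 1.
(~w5) alone gives w5 = 0.
(w1) alone gives w1 = 1.
(w2) alone gives w2 = 1.
(w4) alone gives w4 = 1.
No clause remains; w3, w6 are free.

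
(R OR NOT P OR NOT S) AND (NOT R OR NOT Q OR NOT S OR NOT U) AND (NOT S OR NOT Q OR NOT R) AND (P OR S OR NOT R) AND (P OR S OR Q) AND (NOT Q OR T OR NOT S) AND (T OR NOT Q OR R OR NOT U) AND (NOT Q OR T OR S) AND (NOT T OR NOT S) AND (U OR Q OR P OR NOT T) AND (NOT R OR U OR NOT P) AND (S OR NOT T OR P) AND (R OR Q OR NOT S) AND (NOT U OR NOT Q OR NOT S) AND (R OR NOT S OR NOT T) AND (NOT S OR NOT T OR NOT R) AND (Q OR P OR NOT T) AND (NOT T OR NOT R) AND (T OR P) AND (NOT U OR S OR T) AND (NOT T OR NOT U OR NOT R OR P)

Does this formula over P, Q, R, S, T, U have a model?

Try T = false.
Unit clause (P) forces P = true.
Try R = true.
Unit clause (U) forces U = true.
Unit clause (S) forces S = true.
Unit clause (NOT Q) forces Q = false.
This assignment satisfies each clause.
A satisfying assignment: P ↦ true,  Q ↦ false,  R ↦ true,  S ↦ true,  T ↦ false,  U ↦ true.

Yes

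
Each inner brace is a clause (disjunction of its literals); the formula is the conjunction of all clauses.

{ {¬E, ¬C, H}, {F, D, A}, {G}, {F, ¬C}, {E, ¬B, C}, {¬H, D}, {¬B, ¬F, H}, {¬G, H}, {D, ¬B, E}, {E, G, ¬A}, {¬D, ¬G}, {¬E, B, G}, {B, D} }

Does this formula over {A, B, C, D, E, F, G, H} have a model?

No

Unit clause (G) forces G = True.
Unit clause (H) forces H = True.
Unit clause (D) forces D = True.
Now (¬D) is unsatisfied and unit — conflict.
No assignment satisfies every clause.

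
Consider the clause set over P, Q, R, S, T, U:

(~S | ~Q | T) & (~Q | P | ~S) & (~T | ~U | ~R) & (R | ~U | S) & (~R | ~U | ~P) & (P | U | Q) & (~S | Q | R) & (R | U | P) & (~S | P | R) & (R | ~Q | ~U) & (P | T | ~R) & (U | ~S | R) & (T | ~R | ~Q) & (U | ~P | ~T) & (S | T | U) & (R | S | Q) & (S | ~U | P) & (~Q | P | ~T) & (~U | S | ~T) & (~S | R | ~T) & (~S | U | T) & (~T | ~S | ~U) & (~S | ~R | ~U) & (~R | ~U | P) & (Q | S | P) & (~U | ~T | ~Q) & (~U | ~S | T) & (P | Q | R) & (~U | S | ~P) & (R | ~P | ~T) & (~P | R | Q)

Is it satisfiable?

Branch on S: set S = 0.
Branch on R: set R = 1.
Branch on T: set T = 0.
(P) alone gives P = 1.
(~U) alone gives U = 0.
But (U) is also a unit clause — contradiction.
Undo T and try T = 1.
(~U) alone gives U = 0.
(~P) alone gives P = 0.
(Q) alone gives Q = 1.
But (~Q) is also a unit clause — contradiction.
Either choice for T ends in contradiction.
Undo R and try R = 0.
(~U) alone gives U = 0.
(P) alone gives P = 1.
(~T) alone gives T = 0.
But (T) is also a unit clause — contradiction.
Either choice for R ends in contradiction.
Undo S and try S = 1.
Branch on Q: set Q = 0.
(R) alone gives R = 1.
(~U) alone gives U = 0.
(P) alone gives P = 1.
(~T) alone gives T = 0.
But (T) is also a unit clause — contradiction.
Undo Q and try Q = 1.
(T) alone gives T = 1.
(P) alone gives P = 1.
(U) alone gives U = 1.
But (~U) is also a unit clause — contradiction.
Either choice for Q ends in contradiction.
Either choice for S ends in contradiction.
No assignment satisfies every clause.

No, unsatisfiable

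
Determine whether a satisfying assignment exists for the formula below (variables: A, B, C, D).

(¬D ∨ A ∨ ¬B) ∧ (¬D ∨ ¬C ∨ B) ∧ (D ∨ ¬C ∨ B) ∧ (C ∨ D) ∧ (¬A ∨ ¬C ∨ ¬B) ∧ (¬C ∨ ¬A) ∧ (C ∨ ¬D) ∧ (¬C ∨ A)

Unsatisfiable

Try C = True.
(¬A) alone gives A = False.
But (A) is also a unit clause — contradiction.
Backtrack on C: now try C = False.
(D) alone gives D = True.
But (¬D) is also a unit clause — contradiction.
Neither C = True nor C = False works.
No assignment satisfies every clause.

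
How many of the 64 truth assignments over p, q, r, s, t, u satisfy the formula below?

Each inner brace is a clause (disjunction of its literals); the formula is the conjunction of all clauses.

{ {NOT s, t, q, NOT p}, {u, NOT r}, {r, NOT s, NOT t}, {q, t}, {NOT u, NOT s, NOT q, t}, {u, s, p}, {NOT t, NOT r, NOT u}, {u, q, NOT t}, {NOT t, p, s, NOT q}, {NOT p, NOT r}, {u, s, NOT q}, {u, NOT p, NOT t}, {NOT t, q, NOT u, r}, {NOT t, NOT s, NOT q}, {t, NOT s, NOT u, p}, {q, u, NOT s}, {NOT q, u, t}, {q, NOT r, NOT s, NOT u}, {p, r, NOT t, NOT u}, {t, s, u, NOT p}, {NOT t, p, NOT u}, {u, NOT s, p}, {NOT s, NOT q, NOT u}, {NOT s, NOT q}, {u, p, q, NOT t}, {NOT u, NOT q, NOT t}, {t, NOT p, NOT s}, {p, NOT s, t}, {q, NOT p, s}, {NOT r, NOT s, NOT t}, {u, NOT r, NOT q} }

3

There are 2^6 = 64 truth assignments over (p, q, r, s, t, u).
Split on u. With u = true, the clauses containing u are satisfied and NOT u drops from the rest; 3 of the 2^5 = 32 assignments to the other variables satisfy what remains.
With u = false, by the same count on the reduced clause set, 0 assignments work.
(One model: p=F, q=T, r=F, s=F, t=F, u=T.)
Total: 3 + 0 = 3.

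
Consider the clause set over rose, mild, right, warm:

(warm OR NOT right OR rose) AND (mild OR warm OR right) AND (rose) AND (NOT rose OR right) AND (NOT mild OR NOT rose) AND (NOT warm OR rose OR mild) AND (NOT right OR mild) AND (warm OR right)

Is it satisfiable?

(rose) alone gives rose = true.
(right) alone gives right = true.
(NOT mild) alone gives mild = false.
Now (mild) is unsatisfied and unit — conflict.
No assignment satisfies every clause.

No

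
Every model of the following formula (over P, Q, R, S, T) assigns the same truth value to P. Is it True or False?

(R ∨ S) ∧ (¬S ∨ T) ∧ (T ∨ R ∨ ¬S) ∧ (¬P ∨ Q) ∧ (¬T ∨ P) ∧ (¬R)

True

Suppose P = False.
From the singleton clause (¬T), T = False.
From the singleton clause (¬S), S = False.
From the singleton clause (R), R = True.
But (¬R) is also a unit clause — contradiction.
So every satisfying assignment has P = True.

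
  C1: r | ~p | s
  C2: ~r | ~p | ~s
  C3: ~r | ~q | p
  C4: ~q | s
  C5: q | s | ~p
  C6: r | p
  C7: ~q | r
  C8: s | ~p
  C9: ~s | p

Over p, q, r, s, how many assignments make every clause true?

2

There are 2^4 = 16 truth assignments over (p, q, r, s).
Split on q. With q = 1, the clauses containing q are satisfied and ~q drops from the rest; 0 of the 2^3 = 8 assignments to the other variables satisfy what remains.
With q = 0, by the same count on the reduced clause set, 2 assignments work.
(One model: p=F, q=F, r=T, s=F.)
Total: 0 + 2 = 2.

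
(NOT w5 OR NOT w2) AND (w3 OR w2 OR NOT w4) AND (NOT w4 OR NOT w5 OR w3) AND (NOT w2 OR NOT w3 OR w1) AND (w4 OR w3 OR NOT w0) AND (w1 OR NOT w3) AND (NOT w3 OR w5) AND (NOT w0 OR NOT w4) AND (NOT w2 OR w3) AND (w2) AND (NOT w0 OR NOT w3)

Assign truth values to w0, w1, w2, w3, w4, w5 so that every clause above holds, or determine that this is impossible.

UNSATISFIABLE

The clause (w2) is unit, so w2 = true.
The clause (NOT w5) is unit, so w5 = false.
The clause (NOT w3) is unit, so w3 = false.
Now (w3) is unsatisfied and unit — conflict.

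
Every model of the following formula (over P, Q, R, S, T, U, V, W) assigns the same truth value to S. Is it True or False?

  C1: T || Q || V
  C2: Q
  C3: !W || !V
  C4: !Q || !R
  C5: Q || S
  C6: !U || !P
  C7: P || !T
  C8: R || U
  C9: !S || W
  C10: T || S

Suppose S = false.
From the singleton clause (Q), Q = true.
From the singleton clause (!R), R = false.
From the singleton clause (U), U = true.
From the singleton clause (!P), P = false.
From the singleton clause (!T), T = false.
But (T) is also a unit clause — contradiction.
So every satisfying assignment has S = True.

True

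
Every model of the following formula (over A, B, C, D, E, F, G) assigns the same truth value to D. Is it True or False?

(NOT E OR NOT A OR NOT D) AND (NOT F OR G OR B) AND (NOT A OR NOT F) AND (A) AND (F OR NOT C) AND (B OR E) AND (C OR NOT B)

False

Suppose D = true.
The clause (A) is unit, so A = true.
The clause (NOT E) is unit, so E = false.
The clause (NOT F) is unit, so F = false.
The clause (NOT C) is unit, so C = false.
The clause (B) is unit, so B = true.
Now (NOT B) is unsatisfied and unit — conflict.
So every satisfying assignment has D = False.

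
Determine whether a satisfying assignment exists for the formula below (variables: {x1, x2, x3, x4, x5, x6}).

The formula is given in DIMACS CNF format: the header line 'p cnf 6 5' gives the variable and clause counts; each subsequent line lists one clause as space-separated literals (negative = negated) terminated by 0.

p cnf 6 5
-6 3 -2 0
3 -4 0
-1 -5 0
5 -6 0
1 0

From the singleton clause (x1), x1 = True.
From the singleton clause (¬x5), x5 = False.
From the singleton clause (¬x6), x6 = False.
Suppose x3 = True.
No clause remains; x2, x4 are free.
A satisfying assignment: x1: True,  x2: True,  x3: True,  x4: False,  x5: False,  x6: False.

Satisfiable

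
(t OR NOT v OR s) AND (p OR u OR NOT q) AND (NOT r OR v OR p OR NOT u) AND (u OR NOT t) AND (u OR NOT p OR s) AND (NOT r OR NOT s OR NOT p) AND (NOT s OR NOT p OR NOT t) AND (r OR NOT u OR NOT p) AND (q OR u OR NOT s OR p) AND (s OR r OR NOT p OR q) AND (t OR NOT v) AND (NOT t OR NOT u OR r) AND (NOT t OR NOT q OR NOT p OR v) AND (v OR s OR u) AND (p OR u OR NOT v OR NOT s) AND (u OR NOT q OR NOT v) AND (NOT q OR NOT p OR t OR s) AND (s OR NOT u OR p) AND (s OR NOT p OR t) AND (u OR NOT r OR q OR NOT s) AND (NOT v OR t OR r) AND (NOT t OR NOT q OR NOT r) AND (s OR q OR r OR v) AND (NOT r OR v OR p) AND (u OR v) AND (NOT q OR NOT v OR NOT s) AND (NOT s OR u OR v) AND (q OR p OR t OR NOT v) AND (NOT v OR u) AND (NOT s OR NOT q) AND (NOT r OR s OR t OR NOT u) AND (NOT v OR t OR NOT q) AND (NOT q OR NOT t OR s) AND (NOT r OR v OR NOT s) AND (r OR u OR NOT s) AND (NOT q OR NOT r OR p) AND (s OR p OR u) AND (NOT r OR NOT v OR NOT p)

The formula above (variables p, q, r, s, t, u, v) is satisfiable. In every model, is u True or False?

True

Suppose u = false.
From the singleton clause (NOT t), t = false.
From the singleton clause (NOT v), v = false.
That conflicts with the unit clause (v).
So every satisfying assignment has u = True.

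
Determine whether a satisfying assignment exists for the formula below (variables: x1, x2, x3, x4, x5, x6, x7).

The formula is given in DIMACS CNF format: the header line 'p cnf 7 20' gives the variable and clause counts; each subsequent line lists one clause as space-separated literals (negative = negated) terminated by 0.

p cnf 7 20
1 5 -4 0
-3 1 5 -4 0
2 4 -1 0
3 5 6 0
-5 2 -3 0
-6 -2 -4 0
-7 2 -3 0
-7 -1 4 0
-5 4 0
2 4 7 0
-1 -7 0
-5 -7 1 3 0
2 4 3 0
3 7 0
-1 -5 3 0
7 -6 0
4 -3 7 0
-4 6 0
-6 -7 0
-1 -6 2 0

Case x5 = False:
Case x1 = False:
From the singleton clause (¬x4), x4 = False.
Case x3 = True:
From the singleton clause (x7), x7 = True.
From the singleton clause (x2), x2 = True.
From the singleton clause (¬x6), x6 = False.
All clauses are satisfied.
A satisfying assignment: x1=False; x2=True; x3=True; x4=False; x5=False; x6=False; x7=True.

Satisfiable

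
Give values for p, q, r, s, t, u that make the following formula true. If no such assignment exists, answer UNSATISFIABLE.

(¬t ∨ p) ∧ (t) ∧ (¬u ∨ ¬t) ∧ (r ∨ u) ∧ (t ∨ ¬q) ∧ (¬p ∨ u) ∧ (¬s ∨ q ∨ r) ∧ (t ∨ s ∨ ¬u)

UNSATISFIABLE

Unit clause (t) forces t = True.
Unit clause (p) forces p = True.
Unit clause (¬u) forces u = False.
But (u) is also a unit clause — contradiction.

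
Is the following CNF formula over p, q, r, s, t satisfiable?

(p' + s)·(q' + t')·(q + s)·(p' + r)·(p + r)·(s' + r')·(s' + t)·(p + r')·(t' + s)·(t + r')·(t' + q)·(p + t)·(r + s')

Suppose p = 0.
(r) alone gives r = 1.
But (r') is also a unit clause — contradiction.
Backtrack on p: now try p = 1.
(s) alone gives s = 1.
(r) alone gives r = 1.
But (r') is also a unit clause — contradiction.
Either choice for p ends in contradiction.
No assignment satisfies every clause.

No, unsatisfiable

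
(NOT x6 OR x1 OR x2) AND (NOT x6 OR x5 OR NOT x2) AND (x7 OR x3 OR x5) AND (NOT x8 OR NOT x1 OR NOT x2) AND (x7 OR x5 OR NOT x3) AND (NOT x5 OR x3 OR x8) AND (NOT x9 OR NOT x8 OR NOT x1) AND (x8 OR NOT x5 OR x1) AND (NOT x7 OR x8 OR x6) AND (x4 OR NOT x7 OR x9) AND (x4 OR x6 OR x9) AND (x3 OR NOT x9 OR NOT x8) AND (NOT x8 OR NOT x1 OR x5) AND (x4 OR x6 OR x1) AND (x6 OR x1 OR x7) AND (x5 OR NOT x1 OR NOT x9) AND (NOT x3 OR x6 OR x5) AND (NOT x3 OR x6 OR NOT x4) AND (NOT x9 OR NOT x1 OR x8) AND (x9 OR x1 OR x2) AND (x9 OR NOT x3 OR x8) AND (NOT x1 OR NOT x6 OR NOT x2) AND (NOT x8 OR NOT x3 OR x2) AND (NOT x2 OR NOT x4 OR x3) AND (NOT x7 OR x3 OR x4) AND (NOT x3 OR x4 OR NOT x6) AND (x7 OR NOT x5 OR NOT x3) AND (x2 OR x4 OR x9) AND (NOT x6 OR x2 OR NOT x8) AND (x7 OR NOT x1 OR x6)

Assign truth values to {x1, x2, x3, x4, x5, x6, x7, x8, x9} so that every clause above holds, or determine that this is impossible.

x1=true; x2=false; x3=false; x4=true; x5=false; x6=true; x7=true; x8=false; x9=false

Branch on x6: set x6 = true.
Branch on x1: set x1 = true.
(NOT x2) alone gives x2 = false.
(NOT x8) alone gives x8 = false.
(NOT x9) alone gives x9 = false.
(NOT x3) alone gives x3 = false.
(NOT x5) alone gives x5 = false.
(x7) alone gives x7 = true.
(x4) alone gives x4 = true.
This assignment satisfies each clause.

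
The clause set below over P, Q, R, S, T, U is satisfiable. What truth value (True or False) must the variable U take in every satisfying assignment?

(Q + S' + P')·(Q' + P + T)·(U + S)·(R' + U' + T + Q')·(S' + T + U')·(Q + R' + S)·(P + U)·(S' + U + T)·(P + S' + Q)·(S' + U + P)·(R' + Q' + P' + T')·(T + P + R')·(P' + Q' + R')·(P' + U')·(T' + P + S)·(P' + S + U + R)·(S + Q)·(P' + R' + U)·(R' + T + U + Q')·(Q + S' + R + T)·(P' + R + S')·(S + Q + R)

Suppose U = 0.
(S) alone gives S = 1.
(P) alone gives P = 1.
(Q) alone gives Q = 1.
(T) alone gives T = 1.
(R') alone gives R = 0.
That conflicts with the unit clause (R).
So every satisfying assignment has U = True.

True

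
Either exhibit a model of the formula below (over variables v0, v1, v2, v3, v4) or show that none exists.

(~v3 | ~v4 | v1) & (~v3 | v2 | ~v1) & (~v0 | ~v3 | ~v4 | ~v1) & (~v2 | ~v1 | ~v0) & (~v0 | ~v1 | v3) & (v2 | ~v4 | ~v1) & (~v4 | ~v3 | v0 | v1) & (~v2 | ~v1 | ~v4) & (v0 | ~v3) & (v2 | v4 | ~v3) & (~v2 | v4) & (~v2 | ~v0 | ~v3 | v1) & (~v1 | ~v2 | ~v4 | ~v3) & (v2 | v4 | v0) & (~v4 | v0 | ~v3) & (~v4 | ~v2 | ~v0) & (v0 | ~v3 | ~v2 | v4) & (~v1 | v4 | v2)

Branch on v0: set v0 = 0.
The clause (~v3) is unit, so v3 = 0.
Branch on v2: set v2 = 0.
The clause (v4) is unit, so v4 = 1.
The clause (~v1) is unit, so v1 = 0.
This assignment satisfies each clause.

v0 ↦ 0; v1 ↦ 0; v2 ↦ 0; v3 ↦ 0; v4 ↦ 1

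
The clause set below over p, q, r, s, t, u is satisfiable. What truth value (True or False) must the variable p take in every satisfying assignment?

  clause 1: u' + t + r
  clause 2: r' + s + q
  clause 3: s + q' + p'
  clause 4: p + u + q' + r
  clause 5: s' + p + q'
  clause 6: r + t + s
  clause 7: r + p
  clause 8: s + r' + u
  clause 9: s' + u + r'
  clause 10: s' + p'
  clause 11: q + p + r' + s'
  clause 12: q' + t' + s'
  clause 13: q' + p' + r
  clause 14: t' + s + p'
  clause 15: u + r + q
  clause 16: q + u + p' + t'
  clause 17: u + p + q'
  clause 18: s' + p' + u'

False

Suppose p = 1.
From the singleton clause (s'), s = 0.
From the singleton clause (q'), q = 0.
From the singleton clause (r'), r = 0.
From the singleton clause (t), t = 1.
That conflicts with the unit clause (t').
So every satisfying assignment has p = False.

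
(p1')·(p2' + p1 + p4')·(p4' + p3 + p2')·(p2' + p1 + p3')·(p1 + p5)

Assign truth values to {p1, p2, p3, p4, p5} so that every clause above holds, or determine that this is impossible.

(p1') alone gives p1 = 0.
(p5) alone gives p5 = 1.
Suppose p2 = 0.
No clause remains; p3, p4 are free.

p1=0, p2=0, p3=1, p4=0, p5=1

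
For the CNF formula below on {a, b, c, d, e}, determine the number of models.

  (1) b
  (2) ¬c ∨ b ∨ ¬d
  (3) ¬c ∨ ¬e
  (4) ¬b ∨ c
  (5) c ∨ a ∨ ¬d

4

There are 2^5 = 32 truth assignments over (a, b, c, d, e).
Split on e. With e = True, the clauses containing e are satisfied and ¬e drops from the rest; 0 of the 2^4 = 16 assignments to the other variables satisfy what remains.
With e = False, by the same count on the reduced clause set, 4 assignments work.
(One model: a=F, b=T, c=T, d=F, e=F.)
Total: 0 + 4 = 4.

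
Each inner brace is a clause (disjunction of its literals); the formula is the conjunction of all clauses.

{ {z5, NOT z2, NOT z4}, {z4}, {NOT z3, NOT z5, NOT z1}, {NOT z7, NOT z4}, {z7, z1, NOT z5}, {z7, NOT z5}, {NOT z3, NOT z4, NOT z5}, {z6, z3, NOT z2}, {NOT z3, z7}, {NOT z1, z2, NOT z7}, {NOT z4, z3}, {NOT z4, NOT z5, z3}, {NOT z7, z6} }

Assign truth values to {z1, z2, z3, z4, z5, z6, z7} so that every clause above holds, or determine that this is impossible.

(z4) alone gives z4 = true.
(NOT z7) alone gives z7 = false.
(NOT z5) alone gives z5 = false.
(NOT z2) alone gives z2 = false.
(NOT z3) alone gives z3 = false.
But (z3) is also a unit clause — contradiction.

UNSATISFIABLE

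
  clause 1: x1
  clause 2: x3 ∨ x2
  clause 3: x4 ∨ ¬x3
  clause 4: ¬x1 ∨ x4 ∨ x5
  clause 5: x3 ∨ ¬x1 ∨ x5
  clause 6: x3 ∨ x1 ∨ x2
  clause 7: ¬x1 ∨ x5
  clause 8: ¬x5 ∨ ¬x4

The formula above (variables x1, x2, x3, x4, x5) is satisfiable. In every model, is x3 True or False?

False

Suppose x3 = True.
(x1) alone gives x1 = True.
(x4) alone gives x4 = True.
(x5) alone gives x5 = True.
But (¬x5) is also a unit clause — contradiction.
So every satisfying assignment has x3 = False.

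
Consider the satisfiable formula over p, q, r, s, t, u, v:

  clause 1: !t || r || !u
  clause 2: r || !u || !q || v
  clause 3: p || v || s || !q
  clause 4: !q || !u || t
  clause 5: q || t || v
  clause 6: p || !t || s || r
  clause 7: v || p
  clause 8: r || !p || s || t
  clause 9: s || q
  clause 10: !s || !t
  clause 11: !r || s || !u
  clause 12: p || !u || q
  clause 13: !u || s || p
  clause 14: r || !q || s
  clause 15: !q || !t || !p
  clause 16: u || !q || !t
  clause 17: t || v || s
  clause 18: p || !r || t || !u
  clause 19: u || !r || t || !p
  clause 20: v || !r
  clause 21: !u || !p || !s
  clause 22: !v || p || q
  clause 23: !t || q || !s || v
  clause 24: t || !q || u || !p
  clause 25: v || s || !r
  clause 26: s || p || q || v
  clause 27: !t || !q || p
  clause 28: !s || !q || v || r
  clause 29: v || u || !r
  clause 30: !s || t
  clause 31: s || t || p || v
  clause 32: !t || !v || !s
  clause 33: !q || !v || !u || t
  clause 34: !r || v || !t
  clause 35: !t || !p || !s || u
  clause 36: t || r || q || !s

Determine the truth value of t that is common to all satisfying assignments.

Suppose t = true.
The clause (!s) is unit, so s = false.
The clause (q) is unit, so q = true.
The clause (r) is unit, so r = true.
The clause (!u) is unit, so u = false.
But (u) is also a unit clause — contradiction.
So every satisfying assignment has t = False.

False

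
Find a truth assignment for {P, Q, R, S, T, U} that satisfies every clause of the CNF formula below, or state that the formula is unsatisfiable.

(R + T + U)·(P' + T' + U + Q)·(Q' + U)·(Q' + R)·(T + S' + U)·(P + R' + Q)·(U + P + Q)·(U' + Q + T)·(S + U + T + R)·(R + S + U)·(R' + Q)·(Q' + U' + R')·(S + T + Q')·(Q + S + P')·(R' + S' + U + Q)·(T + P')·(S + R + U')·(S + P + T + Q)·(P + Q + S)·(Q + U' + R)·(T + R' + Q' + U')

Suppose Q = 0.
(R') alone gives R = 0.
(U') alone gives U = 0.
(T) alone gives T = 1.
(P') alone gives P = 0.
But (P) is also a unit clause — contradiction.
Undo Q and try Q = 1.
(U) alone gives U = 1.
(R) alone gives R = 1.
But (R') is also a unit clause — contradiction.
Either choice for Q ends in contradiction.

UNSATISFIABLE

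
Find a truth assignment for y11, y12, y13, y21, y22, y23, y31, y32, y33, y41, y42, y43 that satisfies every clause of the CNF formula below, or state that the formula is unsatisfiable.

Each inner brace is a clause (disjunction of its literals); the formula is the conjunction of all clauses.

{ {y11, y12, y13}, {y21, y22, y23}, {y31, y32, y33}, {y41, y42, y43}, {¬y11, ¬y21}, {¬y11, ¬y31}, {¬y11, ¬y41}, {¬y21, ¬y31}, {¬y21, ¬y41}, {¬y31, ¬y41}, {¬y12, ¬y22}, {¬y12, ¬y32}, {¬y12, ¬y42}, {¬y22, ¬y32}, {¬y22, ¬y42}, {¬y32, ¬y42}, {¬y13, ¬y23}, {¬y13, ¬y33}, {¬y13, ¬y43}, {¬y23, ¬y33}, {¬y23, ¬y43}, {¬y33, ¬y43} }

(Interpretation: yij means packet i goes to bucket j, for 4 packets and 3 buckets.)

UNSATISFIABLE

Try y11 = False.
Try y12 = True.
The clause (¬y22) is unit, so y22 = False.
The clause (¬y32) is unit, so y32 = False.
The clause (¬y42) is unit, so y42 = False.
Try y21 = True.
The clause (¬y31) is unit, so y31 = False.
The clause (y33) is unit, so y33 = True.
The clause (¬y41) is unit, so y41 = False.
The clause (y43) is unit, so y43 = True.
That conflicts with the unit clause (¬y43).
So y21 must be the other value — set y21 = False.
The clause (y23) is unit, so y23 = True.
The clause (¬y13) is unit, so y13 = False.
The clause (¬y33) is unit, so y33 = False.
The clause (y31) is unit, so y31 = True.
The clause (¬y41) is unit, so y41 = False.
The clause (y43) is unit, so y43 = True.
That conflicts with the unit clause (¬y43).
Both values of y21 lead to a conflict.
So y12 must be the other value — set y12 = False.
The clause (y13) is unit, so y13 = True.
The clause (¬y23) is unit, so y23 = False.
The clause (¬y33) is unit, so y33 = False.
The clause (¬y43) is unit, so y43 = False.
Try y21 = True.
The clause (¬y31) is unit, so y31 = False.
The clause (y32) is unit, so y32 = True.
The clause (¬y41) is unit, so y41 = False.
The clause (y42) is unit, so y42 = True.
That conflicts with the unit clause (¬y42).
So y21 must be the other value — set y21 = False.
The clause (y22) is unit, so y22 = True.
The clause (¬y32) is unit, so y32 = False.
The clause (y31) is unit, so y31 = True.
The clause (¬y41) is unit, so y41 = False.
The clause (y42) is unit, so y42 = True.
That conflicts with the unit clause (¬y42).
Both values of y21 lead to a conflict.
Both values of y12 lead to a conflict.
So y11 must be the other value — set y11 = True.
The clause (¬y21) is unit, so y21 = False.
The clause (¬y31) is unit, so y31 = False.
The clause (¬y41) is unit, so y41 = False.
Try y22 = True.
The clause (¬y12) is unit, so y12 = False.
The clause (¬y32) is unit, so y32 = False.
The clause (y33) is unit, so y33 = True.
The clause (¬y42) is unit, so y42 = False.
The clause (y43) is unit, so y43 = True.
That conflicts with the unit clause (¬y43).
So y22 must be the other value — set y22 = False.
The clause (y23) is unit, so y23 = True.
The clause (¬y13) is unit, so y13 = False.
The clause (¬y33) is unit, so y33 = False.
The clause (y32) is unit, so y32 = True.
The clause (¬y12) is unit, so y12 = False.
The clause (¬y42) is unit, so y42 = False.
The clause (y43) is unit, so y43 = True.
That conflicts with the unit clause (¬y43).
Both values of y22 lead to a conflict.
Both values of y11 lead to a conflict.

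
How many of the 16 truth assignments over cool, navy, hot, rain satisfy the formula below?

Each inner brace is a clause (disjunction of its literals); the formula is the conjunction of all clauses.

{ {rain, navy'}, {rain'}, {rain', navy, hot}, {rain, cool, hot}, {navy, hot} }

2

There are 2^4 = 16 truth assignments over (cool, navy, hot, rain).
Check each against the 5 clauses (columns in the order cool, navy, hot, rain):
  F F F F  ✗ fails (rain + cool + hot)
  F F F T  ✗ fails (rain')
  F F T F  ✓ satisfies all
  F F T T  ✗ fails (rain')
  F T F F  ✗ fails (rain + navy')
  F T F T  ✗ fails (rain')
  F T T F  ✗ fails (rain + navy')
  F T T T  ✗ fails (rain')
  T F F F  ✗ fails (navy + hot)
  T F F T  ✗ fails (rain')
  T F T F  ✓ satisfies all
  T F T T  ✗ fails (rain')
  T T F F  ✗ fails (rain + navy')
  T T F T  ✗ fails (rain')
  T T T F  ✗ fails (rain + navy')
  T T T T  ✗ fails (rain')
2 of the 16 rows are models.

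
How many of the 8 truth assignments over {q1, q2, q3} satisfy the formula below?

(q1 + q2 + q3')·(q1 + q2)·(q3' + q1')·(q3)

1

There are 2^3 = 8 truth assignments over (q1, q2, q3).
Split on q1. With q1 = 1, the clauses containing q1 are satisfied and q1' drops from the rest; 0 of the 2^2 = 4 assignments to the other variables satisfy what remains.
With q1 = 0, by the same count on the reduced clause set, 1 assignment works.
(One model: q1=F, q2=T, q3=T.)
Total: 0 + 1 = 1.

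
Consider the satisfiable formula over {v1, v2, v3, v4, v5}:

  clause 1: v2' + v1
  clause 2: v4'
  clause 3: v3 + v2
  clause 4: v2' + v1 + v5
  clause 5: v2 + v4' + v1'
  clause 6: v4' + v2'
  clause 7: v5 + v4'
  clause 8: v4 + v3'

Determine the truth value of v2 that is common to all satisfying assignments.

Suppose v2 = 0.
From the singleton clause (v4'), v4 = 0.
From the singleton clause (v3), v3 = 1.
Now (v3') is unsatisfied and unit — conflict.
So every satisfying assignment has v2 = True.

True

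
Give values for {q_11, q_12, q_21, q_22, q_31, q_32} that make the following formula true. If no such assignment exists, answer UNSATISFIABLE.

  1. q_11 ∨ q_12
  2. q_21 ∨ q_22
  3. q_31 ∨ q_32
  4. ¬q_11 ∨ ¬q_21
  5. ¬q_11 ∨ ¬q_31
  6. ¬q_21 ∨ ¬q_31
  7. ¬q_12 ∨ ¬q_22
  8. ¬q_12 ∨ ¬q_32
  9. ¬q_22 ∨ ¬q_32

Suppose q_11 = True.
The clause (¬q_21) is unit, so q_21 = False.
The clause (q_22) is unit, so q_22 = True.
The clause (¬q_31) is unit, so q_31 = False.
The clause (q_32) is unit, so q_32 = True.
But (¬q_32) is also a unit clause — contradiction.
So q_11 must be the other value — set q_11 = False.
The clause (q_12) is unit, so q_12 = True.
The clause (¬q_22) is unit, so q_22 = False.
The clause (q_21) is unit, so q_21 = True.
The clause (¬q_31) is unit, so q_31 = False.
The clause (q_32) is unit, so q_32 = True.
But (¬q_32) is also a unit clause — contradiction.
Both values of q_11 lead to a conflict.

UNSATISFIABLE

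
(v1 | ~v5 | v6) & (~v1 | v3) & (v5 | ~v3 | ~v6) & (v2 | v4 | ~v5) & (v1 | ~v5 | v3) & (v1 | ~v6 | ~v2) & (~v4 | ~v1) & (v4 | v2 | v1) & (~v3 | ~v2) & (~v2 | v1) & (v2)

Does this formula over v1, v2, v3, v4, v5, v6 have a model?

No, unsatisfiable

Unit clause (v2) forces v2 = 1.
Unit clause (~v3) forces v3 = 0.
Unit clause (~v1) forces v1 = 0.
But (v1) is also a unit clause — contradiction.
No assignment satisfies every clause.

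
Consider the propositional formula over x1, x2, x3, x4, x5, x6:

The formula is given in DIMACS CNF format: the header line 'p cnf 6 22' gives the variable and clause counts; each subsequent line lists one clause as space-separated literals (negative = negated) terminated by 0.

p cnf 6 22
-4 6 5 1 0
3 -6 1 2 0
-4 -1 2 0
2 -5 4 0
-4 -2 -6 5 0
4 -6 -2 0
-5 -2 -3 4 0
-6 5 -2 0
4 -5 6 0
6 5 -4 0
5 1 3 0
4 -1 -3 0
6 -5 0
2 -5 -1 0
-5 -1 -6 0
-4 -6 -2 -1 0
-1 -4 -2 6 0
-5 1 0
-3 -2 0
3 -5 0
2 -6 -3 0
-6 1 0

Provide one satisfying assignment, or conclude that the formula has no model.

x1 ↦ True,  x2 ↦ True,  x3 ↦ False,  x4 ↦ False,  x5 ↦ False,  x6 ↦ False

Branch on x6: set x6 = False.
Unit clause (¬x5) forces x5 = False.
Unit clause (¬x4) forces x4 = False.
Branch on x1: set x1 = True.
Unit clause (¬x3) forces x3 = False.
Every clause is now satisfied; x2 is unconstrained.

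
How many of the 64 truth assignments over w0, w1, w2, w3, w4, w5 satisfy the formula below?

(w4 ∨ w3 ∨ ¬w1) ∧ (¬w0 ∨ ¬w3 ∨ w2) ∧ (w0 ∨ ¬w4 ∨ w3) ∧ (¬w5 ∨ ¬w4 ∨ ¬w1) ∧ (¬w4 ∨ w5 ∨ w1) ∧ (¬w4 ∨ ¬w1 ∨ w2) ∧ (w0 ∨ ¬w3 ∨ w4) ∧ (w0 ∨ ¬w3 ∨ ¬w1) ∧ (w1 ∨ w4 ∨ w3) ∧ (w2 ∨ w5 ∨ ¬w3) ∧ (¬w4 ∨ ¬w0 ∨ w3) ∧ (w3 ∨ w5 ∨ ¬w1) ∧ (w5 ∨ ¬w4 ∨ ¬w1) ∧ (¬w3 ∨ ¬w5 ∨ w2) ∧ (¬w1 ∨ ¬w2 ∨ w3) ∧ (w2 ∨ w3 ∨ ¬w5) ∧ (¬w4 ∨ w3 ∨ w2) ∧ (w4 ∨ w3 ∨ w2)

There are 2^6 = 64 truth assignments over (w0, w1, w2, w3, w4, w5).
Split on w2. With w2 = True, the clauses containing w2 are satisfied and ¬w2 drops from the rest; 6 of the 2^5 = 32 assignments to the other variables satisfy what remains.
With w2 = False, by the same count on the reduced clause set, 0 assignments work.
(One model: w0=F, w1=F, w2=T, w3=T, w4=T, w5=T.)
Total: 6 + 0 = 6.

6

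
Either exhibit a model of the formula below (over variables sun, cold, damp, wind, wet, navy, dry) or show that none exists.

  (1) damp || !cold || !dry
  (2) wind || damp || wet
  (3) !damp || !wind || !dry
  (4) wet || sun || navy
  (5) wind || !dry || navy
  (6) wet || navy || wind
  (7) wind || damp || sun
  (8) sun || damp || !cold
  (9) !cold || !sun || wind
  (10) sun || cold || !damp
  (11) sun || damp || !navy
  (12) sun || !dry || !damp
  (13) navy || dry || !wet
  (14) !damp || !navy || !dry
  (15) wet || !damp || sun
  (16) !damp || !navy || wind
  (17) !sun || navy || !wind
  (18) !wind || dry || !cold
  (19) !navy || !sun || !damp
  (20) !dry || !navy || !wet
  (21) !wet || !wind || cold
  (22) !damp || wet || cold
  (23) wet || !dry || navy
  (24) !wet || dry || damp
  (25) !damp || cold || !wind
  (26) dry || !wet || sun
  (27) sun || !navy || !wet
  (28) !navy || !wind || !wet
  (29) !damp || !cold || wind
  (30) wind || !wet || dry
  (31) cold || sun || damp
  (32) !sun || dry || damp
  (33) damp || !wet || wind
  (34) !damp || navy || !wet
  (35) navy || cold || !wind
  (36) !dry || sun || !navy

Branch on damp: set damp = false.
Branch on cold: set cold = false.
From the singleton clause (sun), sun = true.
From the singleton clause (dry), dry = true.
Branch on wind: set wind = true.
From the singleton clause (navy), navy = true.
From the singleton clause (!wet), wet = false.
This assignment satisfies each clause.

sun=true, cold=false, damp=false, wind=true, wet=false, navy=true, dry=true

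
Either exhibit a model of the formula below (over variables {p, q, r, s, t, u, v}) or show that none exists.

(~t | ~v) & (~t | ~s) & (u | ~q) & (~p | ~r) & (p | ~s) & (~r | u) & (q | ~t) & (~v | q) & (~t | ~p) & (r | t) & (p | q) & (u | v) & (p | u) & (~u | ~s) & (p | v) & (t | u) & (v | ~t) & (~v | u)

p: 0; q: 1; r: 1; s: 0; t: 0; u: 1; v: 1

Try t = 0.
From the singleton clause (r), r = 1.
From the singleton clause (~p), p = 0.
From the singleton clause (~s), s = 0.
From the singleton clause (u), u = 1.
From the singleton clause (q), q = 1.
From the singleton clause (v), v = 1.
Every clause now holds.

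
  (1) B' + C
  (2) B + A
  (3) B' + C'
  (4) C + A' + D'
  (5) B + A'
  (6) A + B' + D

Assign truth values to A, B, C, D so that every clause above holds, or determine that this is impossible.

Try B = 0.
The clause (A) is unit, so A = 1.
But (A') is also a unit clause — contradiction.
So B must be the other value — set B = 1.
The clause (C) is unit, so C = 1.
But (C') is also a unit clause — contradiction.
Both values of B lead to a conflict.

UNSATISFIABLE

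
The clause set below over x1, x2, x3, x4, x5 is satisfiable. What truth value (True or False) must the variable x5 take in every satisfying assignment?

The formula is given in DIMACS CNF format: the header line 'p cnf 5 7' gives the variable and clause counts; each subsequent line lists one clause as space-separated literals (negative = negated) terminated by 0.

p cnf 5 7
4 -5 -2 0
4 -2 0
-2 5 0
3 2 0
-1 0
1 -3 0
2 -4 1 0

Suppose x5 = False.
The clause (¬x2) is unit, so x2 = False.
The clause (x3) is unit, so x3 = True.
The clause (¬x1) is unit, so x1 = False.
But (x1) is also a unit clause — contradiction.
So every satisfying assignment has x5 = True.

True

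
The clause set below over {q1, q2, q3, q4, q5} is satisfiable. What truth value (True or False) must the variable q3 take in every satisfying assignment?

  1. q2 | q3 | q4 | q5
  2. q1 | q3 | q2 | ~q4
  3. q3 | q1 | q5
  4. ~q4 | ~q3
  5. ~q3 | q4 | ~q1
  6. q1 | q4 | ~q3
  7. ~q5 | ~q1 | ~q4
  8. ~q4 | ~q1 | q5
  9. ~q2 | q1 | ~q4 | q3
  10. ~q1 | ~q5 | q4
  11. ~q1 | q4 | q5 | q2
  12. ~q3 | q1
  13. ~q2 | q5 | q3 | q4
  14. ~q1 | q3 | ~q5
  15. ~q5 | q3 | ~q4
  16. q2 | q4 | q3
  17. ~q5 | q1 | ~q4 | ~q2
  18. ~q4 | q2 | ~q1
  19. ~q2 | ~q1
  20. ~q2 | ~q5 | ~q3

False

Suppose q3 = 1.
(~q4) alone gives q4 = 0.
(~q1) alone gives q1 = 0.
Now (q1) is unsatisfied and unit — conflict.
So every satisfying assignment has q3 = False.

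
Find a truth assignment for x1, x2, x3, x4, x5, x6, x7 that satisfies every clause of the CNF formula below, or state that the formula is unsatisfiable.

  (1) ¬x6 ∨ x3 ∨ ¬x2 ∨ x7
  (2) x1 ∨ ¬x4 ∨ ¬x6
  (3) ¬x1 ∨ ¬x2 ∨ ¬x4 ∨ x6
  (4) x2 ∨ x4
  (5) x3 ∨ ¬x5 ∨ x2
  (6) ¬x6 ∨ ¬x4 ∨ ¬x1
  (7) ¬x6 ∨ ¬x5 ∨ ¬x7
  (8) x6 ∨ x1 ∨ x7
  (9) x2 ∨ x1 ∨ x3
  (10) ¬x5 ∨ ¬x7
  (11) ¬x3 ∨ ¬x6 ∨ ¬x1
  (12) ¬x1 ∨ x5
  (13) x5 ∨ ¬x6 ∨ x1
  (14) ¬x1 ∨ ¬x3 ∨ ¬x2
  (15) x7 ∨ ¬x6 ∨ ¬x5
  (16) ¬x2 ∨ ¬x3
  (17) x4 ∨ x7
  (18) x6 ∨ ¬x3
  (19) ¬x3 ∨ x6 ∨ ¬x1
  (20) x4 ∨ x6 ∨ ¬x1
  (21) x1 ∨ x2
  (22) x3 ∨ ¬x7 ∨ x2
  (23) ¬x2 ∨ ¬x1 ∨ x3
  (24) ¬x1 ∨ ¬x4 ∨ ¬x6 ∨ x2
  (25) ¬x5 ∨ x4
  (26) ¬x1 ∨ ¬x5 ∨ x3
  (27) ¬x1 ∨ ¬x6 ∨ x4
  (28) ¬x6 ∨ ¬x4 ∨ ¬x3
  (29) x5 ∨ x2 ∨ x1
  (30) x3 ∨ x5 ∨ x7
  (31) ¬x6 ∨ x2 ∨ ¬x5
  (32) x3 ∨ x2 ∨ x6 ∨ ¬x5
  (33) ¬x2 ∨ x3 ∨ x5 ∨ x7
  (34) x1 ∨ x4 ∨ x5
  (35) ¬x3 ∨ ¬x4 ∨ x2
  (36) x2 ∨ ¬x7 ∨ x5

x1: False, x2: True, x3: False, x4: True, x5: False, x6: False, x7: True

Suppose x2 = True.
From the singleton clause (¬x3), x3 = False.
From the singleton clause (¬x1), x1 = False.
Suppose x6 = False.
From the singleton clause (x7), x7 = True.
From the singleton clause (¬x5), x5 = False.
From the singleton clause (x4), x4 = True.
This assignment satisfies each clause.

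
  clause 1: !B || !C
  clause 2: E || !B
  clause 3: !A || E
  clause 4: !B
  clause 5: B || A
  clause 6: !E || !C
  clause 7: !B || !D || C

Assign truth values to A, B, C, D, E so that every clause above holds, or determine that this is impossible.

A: true,  B: false,  C: false,  D: true,  E: true

The clause (!B) is unit, so B = false.
The clause (A) is unit, so A = true.
The clause (E) is unit, so E = true.
The clause (!C) is unit, so C = false.
No clause remains; D is free.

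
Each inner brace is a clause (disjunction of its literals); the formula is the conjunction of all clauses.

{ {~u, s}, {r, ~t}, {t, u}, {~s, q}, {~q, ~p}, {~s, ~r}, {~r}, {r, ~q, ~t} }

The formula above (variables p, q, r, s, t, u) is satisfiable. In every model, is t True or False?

False

Suppose t = 1.
(r) alone gives r = 1.
That conflicts with the unit clause (~r).
So every satisfying assignment has t = False.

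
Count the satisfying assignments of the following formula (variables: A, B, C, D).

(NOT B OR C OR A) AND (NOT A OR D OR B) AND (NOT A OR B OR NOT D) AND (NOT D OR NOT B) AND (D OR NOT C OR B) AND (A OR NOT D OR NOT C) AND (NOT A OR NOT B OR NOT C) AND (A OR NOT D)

3

There are 2^4 = 16 truth assignments over (A, B, C, D).
Check each against the 8 clauses (columns in the order A, B, C, D):
  F F F F  ✓ satisfies all
  F F F T  ✗ fails (A OR NOT D)
  F F T F  ✗ fails (D OR NOT C OR B)
  F F T T  ✗ fails (A OR NOT D OR NOT C)
  F T F F  ✗ fails (NOT B OR C OR A)
  F T F T  ✗ fails (NOT B OR C OR A)
  F T T F  ✓ satisfies all
  F T T T  ✗ fails (NOT D OR NOT B)
  T F F F  ✗ fails (NOT A OR D OR B)
  T F F T  ✗ fails (NOT A OR B OR NOT D)
  T F T F  ✗ fails (NOT A OR D OR B)
  T F T T  ✗ fails (NOT A OR B OR NOT D)
  T T F F  ✓ satisfies all
  T T F T  ✗ fails (NOT D OR NOT B)
  T T T F  ✗ fails (NOT A OR NOT B OR NOT C)
  T T T T  ✗ fails (NOT D OR NOT B)
3 of the 16 rows are models.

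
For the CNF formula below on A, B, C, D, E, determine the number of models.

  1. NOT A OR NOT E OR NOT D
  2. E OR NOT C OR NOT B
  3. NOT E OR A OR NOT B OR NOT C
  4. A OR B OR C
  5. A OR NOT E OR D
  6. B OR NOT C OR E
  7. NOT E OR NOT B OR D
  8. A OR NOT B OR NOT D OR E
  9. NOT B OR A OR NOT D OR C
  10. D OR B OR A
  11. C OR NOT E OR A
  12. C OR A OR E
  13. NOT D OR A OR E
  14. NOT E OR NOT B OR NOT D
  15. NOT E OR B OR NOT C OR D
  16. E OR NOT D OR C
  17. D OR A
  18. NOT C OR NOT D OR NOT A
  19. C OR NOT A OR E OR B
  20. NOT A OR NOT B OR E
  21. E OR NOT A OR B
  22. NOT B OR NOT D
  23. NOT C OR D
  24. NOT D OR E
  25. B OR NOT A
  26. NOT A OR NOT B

There are 2^5 = 32 truth assignments over (A, B, C, D, E).
Split on E. With E = true, the clauses containing E are satisfied and NOT E drops from the rest; 1 of the 2^4 = 16 assignments to the other variables satisfy what remains.
With E = false, by the same count on the reduced clause set, 0 assignments work.
Total: 1 + 0 = 1.

1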